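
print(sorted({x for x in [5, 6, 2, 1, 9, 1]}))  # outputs [1, 2, 5, 6, 9]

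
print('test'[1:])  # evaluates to est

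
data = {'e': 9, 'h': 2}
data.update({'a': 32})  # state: {'e': 9, 'h': 2, 'a': 32}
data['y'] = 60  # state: {'e': 9, 'h': 2, 'a': 32, 'y': 60}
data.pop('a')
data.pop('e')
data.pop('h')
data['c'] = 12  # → {'y': 60, 'c': 12}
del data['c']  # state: {'y': 60}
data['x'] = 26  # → {'y': 60, 'x': 26}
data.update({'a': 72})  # {'y': 60, 'x': 26, 'a': 72}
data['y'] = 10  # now {'y': 10, 'x': 26, 'a': 72}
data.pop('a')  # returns 72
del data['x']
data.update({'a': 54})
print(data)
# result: {'y': 10, 'a': 54}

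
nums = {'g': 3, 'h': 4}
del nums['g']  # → {'h': 4}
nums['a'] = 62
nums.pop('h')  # 4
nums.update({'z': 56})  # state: {'a': 62, 'z': 56}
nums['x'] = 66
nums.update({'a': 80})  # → {'a': 80, 'z': 56, 'x': 66}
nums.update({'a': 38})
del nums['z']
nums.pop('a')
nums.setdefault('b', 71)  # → 71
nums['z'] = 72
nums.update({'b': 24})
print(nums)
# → {'x': 66, 'b': 24, 'z': 72}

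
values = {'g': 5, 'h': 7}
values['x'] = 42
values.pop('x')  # 42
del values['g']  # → {'h': 7}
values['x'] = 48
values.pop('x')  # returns 48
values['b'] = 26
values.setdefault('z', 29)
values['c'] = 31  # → {'h': 7, 'b': 26, 'z': 29, 'c': 31}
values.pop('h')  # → 7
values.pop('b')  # 26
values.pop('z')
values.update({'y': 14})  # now {'c': 31, 'y': 14}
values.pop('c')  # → 31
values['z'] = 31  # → {'y': 14, 'z': 31}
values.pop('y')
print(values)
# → {'z': 31}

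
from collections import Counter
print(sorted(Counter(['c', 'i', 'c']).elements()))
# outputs ['c', 'c', 'i']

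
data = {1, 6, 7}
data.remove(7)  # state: {1, 6}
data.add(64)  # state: {1, 6, 64}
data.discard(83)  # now {1, 6, 64}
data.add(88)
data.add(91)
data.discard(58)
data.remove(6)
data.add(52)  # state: {1, 52, 64, 88, 91}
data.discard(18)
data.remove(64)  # {1, 52, 88, 91}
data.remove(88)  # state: {1, 52, 91}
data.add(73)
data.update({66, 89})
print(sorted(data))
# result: [1, 52, 66, 73, 89, 91]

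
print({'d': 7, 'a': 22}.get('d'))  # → 7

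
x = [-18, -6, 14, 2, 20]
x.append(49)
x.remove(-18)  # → [-6, 14, 2, 20, 49]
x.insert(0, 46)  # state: [46, -6, 14, 2, 20, 49]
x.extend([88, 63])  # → [46, -6, 14, 2, 20, 49, 88, 63]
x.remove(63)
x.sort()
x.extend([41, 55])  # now [-6, 2, 14, 20, 46, 49, 88, 41, 55]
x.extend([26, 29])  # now [-6, 2, 14, 20, 46, 49, 88, 41, 55, 26, 29]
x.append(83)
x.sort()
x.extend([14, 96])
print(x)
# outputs [-6, 2, 14, 20, 26, 29, 41, 46, 49, 55, 83, 88, 14, 96]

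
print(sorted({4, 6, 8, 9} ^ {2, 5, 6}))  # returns [2, 4, 5, 8, 9]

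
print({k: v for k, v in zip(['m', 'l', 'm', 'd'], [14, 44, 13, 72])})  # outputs {'m': 13, 'l': 44, 'd': 72}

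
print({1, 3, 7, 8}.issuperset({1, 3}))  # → True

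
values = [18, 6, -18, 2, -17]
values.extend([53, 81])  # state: [18, 6, -18, 2, -17, 53, 81]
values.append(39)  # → [18, 6, -18, 2, -17, 53, 81, 39]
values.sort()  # [-18, -17, 2, 6, 18, 39, 53, 81]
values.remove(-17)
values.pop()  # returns 81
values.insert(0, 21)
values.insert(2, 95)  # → [21, -18, 95, 2, 6, 18, 39, 53]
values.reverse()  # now [53, 39, 18, 6, 2, 95, -18, 21]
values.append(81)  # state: [53, 39, 18, 6, 2, 95, -18, 21, 81]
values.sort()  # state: [-18, 2, 6, 18, 21, 39, 53, 81, 95]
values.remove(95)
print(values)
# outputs [-18, 2, 6, 18, 21, 39, 53, 81]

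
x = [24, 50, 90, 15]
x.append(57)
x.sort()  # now [15, 24, 50, 57, 90]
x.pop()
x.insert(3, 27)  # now [15, 24, 50, 27, 57]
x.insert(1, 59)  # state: [15, 59, 24, 50, 27, 57]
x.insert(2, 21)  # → [15, 59, 21, 24, 50, 27, 57]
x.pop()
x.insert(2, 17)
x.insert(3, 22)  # [15, 59, 17, 22, 21, 24, 50, 27]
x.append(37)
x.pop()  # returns 37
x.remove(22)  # [15, 59, 17, 21, 24, 50, 27]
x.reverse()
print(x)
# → [27, 50, 24, 21, 17, 59, 15]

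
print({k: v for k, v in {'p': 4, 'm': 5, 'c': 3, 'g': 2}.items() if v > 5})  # {}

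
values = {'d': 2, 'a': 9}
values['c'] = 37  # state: {'d': 2, 'a': 9, 'c': 37}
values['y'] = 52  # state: {'d': 2, 'a': 9, 'c': 37, 'y': 52}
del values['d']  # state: {'a': 9, 'c': 37, 'y': 52}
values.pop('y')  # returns 52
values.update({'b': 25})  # {'a': 9, 'c': 37, 'b': 25}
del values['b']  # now {'a': 9, 'c': 37}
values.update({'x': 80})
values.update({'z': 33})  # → {'a': 9, 'c': 37, 'x': 80, 'z': 33}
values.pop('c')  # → 37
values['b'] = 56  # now {'a': 9, 'x': 80, 'z': 33, 'b': 56}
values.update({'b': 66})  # {'a': 9, 'x': 80, 'z': 33, 'b': 66}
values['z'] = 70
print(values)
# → {'a': 9, 'x': 80, 'z': 70, 'b': 66}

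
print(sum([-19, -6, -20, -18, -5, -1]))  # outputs -69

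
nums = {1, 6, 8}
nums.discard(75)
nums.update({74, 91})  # {1, 6, 8, 74, 91}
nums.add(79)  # {1, 6, 8, 74, 79, 91}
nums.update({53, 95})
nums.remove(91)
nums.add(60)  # {1, 6, 8, 53, 60, 74, 79, 95}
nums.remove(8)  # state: {1, 6, 53, 60, 74, 79, 95}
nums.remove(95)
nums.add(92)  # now {1, 6, 53, 60, 74, 79, 92}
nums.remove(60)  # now {1, 6, 53, 74, 79, 92}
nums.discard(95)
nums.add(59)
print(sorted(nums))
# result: [1, 6, 53, 59, 74, 79, 92]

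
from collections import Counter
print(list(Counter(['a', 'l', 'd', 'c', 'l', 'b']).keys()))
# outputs ['a', 'l', 'd', 'c', 'b']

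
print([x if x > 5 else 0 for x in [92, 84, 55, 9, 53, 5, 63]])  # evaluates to [92, 84, 55, 9, 53, 0, 63]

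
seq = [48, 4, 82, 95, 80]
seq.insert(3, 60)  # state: [48, 4, 82, 60, 95, 80]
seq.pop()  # 80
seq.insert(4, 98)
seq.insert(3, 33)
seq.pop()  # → 95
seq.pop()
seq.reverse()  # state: [60, 33, 82, 4, 48]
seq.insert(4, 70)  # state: [60, 33, 82, 4, 70, 48]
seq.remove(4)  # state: [60, 33, 82, 70, 48]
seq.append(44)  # [60, 33, 82, 70, 48, 44]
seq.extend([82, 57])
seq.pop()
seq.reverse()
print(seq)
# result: [82, 44, 48, 70, 82, 33, 60]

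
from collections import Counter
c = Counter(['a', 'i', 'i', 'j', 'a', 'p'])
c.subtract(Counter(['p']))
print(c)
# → Counter({'a': 2, 'i': 2, 'j': 1, 'p': 0})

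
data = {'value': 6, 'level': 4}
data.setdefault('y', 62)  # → 62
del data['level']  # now {'value': 6, 'y': 62}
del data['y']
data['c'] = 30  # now {'value': 6, 'c': 30}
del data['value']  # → {'c': 30}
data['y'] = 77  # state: {'c': 30, 'y': 77}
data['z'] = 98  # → {'c': 30, 'y': 77, 'z': 98}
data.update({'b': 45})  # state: {'c': 30, 'y': 77, 'z': 98, 'b': 45}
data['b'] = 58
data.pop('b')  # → 58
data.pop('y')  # 77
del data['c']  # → {'z': 98}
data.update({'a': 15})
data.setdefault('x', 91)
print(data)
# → {'z': 98, 'a': 15, 'x': 91}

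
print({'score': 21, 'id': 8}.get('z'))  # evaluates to None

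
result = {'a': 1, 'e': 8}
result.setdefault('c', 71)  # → 71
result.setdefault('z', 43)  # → 43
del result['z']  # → {'a': 1, 'e': 8, 'c': 71}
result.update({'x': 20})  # {'a': 1, 'e': 8, 'c': 71, 'x': 20}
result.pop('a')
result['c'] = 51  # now {'e': 8, 'c': 51, 'x': 20}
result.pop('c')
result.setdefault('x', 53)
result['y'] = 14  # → {'e': 8, 'x': 20, 'y': 14}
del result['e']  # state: {'x': 20, 'y': 14}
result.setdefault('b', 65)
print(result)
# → {'x': 20, 'y': 14, 'b': 65}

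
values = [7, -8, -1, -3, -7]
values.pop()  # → -7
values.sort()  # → [-8, -3, -1, 7]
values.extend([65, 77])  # [-8, -3, -1, 7, 65, 77]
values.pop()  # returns 77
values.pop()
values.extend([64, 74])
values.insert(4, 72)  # [-8, -3, -1, 7, 72, 64, 74]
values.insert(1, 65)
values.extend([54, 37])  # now [-8, 65, -3, -1, 7, 72, 64, 74, 54, 37]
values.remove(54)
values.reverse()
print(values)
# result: [37, 74, 64, 72, 7, -1, -3, 65, -8]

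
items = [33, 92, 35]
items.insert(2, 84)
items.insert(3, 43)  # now [33, 92, 84, 43, 35]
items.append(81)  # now [33, 92, 84, 43, 35, 81]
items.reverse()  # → [81, 35, 43, 84, 92, 33]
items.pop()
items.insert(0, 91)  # [91, 81, 35, 43, 84, 92]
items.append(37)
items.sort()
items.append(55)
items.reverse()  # [55, 92, 91, 84, 81, 43, 37, 35]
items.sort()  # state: [35, 37, 43, 55, 81, 84, 91, 92]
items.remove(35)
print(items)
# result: [37, 43, 55, 81, 84, 91, 92]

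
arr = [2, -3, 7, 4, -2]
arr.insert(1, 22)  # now [2, 22, -3, 7, 4, -2]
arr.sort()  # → [-3, -2, 2, 4, 7, 22]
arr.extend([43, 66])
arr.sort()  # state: [-3, -2, 2, 4, 7, 22, 43, 66]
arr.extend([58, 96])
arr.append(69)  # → [-3, -2, 2, 4, 7, 22, 43, 66, 58, 96, 69]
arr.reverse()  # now [69, 96, 58, 66, 43, 22, 7, 4, 2, -2, -3]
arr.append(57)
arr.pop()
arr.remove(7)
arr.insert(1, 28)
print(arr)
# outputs [69, 28, 96, 58, 66, 43, 22, 4, 2, -2, -3]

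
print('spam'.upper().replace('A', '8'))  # SP8M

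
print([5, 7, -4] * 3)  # [5, 7, -4, 5, 7, -4, 5, 7, -4]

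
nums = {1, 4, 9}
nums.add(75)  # {1, 4, 9, 75}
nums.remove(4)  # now {1, 9, 75}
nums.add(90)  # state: {1, 9, 75, 90}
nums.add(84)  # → {1, 9, 75, 84, 90}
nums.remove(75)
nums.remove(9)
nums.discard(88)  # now {1, 84, 90}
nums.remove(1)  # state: {84, 90}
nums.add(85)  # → {84, 85, 90}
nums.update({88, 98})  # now {84, 85, 88, 90, 98}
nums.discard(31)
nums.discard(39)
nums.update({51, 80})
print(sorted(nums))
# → [51, 80, 84, 85, 88, 90, 98]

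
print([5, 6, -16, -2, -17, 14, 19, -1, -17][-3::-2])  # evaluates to [19, -17, -16, 5]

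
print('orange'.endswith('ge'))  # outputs True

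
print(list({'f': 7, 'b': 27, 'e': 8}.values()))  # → [7, 27, 8]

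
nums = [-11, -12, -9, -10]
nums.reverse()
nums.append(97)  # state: [-10, -9, -12, -11, 97]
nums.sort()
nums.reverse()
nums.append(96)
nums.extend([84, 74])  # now [97, -9, -10, -11, -12, 96, 84, 74]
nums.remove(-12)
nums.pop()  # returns 74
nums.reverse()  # [84, 96, -11, -10, -9, 97]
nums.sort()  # [-11, -10, -9, 84, 96, 97]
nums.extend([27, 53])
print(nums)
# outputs [-11, -10, -9, 84, 96, 97, 27, 53]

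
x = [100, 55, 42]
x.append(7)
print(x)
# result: [100, 55, 42, 7]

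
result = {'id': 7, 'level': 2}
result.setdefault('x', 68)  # 68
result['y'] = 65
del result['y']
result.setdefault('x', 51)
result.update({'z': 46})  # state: {'id': 7, 'level': 2, 'x': 68, 'z': 46}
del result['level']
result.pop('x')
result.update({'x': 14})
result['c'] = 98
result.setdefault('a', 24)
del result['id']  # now {'z': 46, 'x': 14, 'c': 98, 'a': 24}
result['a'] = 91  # {'z': 46, 'x': 14, 'c': 98, 'a': 91}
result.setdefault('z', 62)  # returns 46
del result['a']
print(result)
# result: {'z': 46, 'x': 14, 'c': 98}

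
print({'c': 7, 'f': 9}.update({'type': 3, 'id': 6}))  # None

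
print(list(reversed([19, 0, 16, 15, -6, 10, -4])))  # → [-4, 10, -6, 15, 16, 0, 19]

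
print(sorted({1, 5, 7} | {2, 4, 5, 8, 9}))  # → [1, 2, 4, 5, 7, 8, 9]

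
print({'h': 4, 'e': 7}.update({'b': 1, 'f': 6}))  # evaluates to None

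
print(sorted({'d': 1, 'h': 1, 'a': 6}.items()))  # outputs [('a', 6), ('d', 1), ('h', 1)]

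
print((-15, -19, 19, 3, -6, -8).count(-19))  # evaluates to 1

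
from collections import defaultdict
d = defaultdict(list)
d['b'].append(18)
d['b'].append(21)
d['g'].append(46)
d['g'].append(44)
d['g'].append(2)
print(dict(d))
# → {'b': [18, 21], 'g': [46, 44, 2]}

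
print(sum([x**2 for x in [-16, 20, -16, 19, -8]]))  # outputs 1337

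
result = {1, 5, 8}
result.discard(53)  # {1, 5, 8}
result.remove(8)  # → {1, 5}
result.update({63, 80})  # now {1, 5, 63, 80}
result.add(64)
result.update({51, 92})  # {1, 5, 51, 63, 64, 80, 92}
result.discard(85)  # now {1, 5, 51, 63, 64, 80, 92}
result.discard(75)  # {1, 5, 51, 63, 64, 80, 92}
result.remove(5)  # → {1, 51, 63, 64, 80, 92}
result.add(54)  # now {1, 51, 54, 63, 64, 80, 92}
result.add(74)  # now {1, 51, 54, 63, 64, 74, 80, 92}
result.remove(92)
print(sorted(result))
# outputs [1, 51, 54, 63, 64, 74, 80]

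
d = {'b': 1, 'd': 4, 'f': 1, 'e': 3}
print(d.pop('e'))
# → 3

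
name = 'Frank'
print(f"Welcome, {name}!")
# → Welcome, Frank!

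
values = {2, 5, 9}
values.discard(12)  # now {2, 5, 9}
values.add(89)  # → {2, 5, 9, 89}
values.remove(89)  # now {2, 5, 9}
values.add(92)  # {2, 5, 9, 92}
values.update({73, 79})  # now {2, 5, 9, 73, 79, 92}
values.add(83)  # {2, 5, 9, 73, 79, 83, 92}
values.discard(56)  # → {2, 5, 9, 73, 79, 83, 92}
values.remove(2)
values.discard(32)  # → {5, 9, 73, 79, 83, 92}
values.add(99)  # {5, 9, 73, 79, 83, 92, 99}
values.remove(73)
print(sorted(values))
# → [5, 9, 79, 83, 92, 99]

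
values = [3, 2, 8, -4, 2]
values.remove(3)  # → [2, 8, -4, 2]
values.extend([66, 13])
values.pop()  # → 13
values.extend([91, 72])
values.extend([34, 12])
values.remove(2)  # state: [8, -4, 2, 66, 91, 72, 34, 12]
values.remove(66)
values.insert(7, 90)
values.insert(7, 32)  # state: [8, -4, 2, 91, 72, 34, 12, 32, 90]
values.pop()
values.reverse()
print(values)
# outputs [32, 12, 34, 72, 91, 2, -4, 8]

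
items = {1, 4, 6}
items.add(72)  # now {1, 4, 6, 72}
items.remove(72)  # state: {1, 4, 6}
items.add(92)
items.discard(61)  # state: {1, 4, 6, 92}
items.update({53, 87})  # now {1, 4, 6, 53, 87, 92}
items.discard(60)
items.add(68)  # {1, 4, 6, 53, 68, 87, 92}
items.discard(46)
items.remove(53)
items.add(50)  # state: {1, 4, 6, 50, 68, 87, 92}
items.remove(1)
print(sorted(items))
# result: [4, 6, 50, 68, 87, 92]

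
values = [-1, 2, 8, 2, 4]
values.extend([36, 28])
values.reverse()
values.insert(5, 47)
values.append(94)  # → [28, 36, 4, 2, 8, 47, 2, -1, 94]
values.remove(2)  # [28, 36, 4, 8, 47, 2, -1, 94]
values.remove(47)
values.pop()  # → 94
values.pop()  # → -1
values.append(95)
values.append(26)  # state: [28, 36, 4, 8, 2, 95, 26]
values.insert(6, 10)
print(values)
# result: [28, 36, 4, 8, 2, 95, 10, 26]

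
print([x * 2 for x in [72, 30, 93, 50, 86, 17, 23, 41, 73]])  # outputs [144, 60, 186, 100, 172, 34, 46, 82, 146]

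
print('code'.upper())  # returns CODE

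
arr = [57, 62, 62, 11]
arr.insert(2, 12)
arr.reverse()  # [11, 62, 12, 62, 57]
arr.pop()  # 57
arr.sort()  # [11, 12, 62, 62]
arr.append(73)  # [11, 12, 62, 62, 73]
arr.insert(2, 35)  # [11, 12, 35, 62, 62, 73]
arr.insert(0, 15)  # [15, 11, 12, 35, 62, 62, 73]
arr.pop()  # 73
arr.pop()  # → 62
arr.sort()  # [11, 12, 15, 35, 62]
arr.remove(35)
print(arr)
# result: [11, 12, 15, 62]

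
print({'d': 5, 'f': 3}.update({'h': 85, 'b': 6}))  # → None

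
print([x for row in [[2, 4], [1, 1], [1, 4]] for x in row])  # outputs [2, 4, 1, 1, 1, 4]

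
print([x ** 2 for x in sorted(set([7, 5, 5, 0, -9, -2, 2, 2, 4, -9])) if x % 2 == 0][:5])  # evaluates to [4, 0, 4, 16]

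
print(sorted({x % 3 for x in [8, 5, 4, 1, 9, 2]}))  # [0, 1, 2]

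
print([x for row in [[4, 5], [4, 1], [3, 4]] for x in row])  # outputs [4, 5, 4, 1, 3, 4]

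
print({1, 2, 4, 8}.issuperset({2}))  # True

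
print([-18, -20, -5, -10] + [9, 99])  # [-18, -20, -5, -10, 9, 99]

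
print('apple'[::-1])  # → elppa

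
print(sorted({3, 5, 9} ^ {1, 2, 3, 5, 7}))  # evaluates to [1, 2, 7, 9]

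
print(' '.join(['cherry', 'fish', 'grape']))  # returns cherry fish grape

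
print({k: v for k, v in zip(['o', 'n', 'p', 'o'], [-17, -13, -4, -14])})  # {'o': -14, 'n': -13, 'p': -4}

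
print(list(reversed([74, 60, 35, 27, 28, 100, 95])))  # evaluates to [95, 100, 28, 27, 35, 60, 74]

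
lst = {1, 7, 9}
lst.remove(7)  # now {1, 9}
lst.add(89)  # {1, 9, 89}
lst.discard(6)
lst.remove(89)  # {1, 9}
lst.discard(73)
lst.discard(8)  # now {1, 9}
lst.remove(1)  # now {9}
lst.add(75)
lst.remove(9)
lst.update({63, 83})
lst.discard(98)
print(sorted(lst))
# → [63, 75, 83]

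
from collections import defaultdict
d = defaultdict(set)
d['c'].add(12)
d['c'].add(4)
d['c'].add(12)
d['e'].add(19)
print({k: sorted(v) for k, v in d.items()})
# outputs {'c': [4, 12], 'e': [19]}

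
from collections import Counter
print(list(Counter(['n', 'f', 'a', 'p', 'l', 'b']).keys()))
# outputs ['n', 'f', 'a', 'p', 'l', 'b']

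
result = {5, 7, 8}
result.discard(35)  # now {5, 7, 8}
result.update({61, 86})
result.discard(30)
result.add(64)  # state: {5, 7, 8, 61, 64, 86}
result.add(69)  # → {5, 7, 8, 61, 64, 69, 86}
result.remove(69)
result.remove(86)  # {5, 7, 8, 61, 64}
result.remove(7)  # {5, 8, 61, 64}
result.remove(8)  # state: {5, 61, 64}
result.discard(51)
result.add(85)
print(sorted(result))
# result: [5, 61, 64, 85]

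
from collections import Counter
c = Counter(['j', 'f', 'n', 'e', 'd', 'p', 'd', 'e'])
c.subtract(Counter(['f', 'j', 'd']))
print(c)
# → Counter({'e': 2, 'n': 1, 'd': 1, 'p': 1, 'j': 0, 'f': 0})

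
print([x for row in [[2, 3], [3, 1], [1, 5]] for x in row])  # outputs [2, 3, 3, 1, 1, 5]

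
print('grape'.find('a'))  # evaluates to 2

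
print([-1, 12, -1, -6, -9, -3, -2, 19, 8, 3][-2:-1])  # [8]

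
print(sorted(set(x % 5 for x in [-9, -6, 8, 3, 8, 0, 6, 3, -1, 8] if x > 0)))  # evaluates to [1, 3]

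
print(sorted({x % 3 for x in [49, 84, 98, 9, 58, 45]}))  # [0, 1, 2]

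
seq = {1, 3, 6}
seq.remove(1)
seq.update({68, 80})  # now {3, 6, 68, 80}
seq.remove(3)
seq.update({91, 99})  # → {6, 68, 80, 91, 99}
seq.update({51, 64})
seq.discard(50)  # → {6, 51, 64, 68, 80, 91, 99}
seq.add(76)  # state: {6, 51, 64, 68, 76, 80, 91, 99}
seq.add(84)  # {6, 51, 64, 68, 76, 80, 84, 91, 99}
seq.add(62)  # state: {6, 51, 62, 64, 68, 76, 80, 84, 91, 99}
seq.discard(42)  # {6, 51, 62, 64, 68, 76, 80, 84, 91, 99}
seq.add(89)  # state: {6, 51, 62, 64, 68, 76, 80, 84, 89, 91, 99}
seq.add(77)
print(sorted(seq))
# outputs [6, 51, 62, 64, 68, 76, 77, 80, 84, 89, 91, 99]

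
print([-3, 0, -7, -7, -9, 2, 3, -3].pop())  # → -3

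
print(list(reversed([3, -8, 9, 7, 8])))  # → [8, 7, 9, -8, 3]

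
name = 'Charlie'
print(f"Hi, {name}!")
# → Hi, Charlie!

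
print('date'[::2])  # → dt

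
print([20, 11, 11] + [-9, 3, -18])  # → [20, 11, 11, -9, 3, -18]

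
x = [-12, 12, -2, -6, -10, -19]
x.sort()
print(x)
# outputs [-19, -12, -10, -6, -2, 12]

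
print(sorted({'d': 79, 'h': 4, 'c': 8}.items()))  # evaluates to [('c', 8), ('d', 79), ('h', 4)]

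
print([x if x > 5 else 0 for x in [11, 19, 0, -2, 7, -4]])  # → [11, 19, 0, 0, 7, 0]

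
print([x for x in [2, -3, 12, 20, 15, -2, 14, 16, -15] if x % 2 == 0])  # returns [2, 12, 20, -2, 14, 16]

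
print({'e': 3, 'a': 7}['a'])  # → 7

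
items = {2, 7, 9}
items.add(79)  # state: {2, 7, 9, 79}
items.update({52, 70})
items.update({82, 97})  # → {2, 7, 9, 52, 70, 79, 82, 97}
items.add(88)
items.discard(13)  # {2, 7, 9, 52, 70, 79, 82, 88, 97}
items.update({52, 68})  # {2, 7, 9, 52, 68, 70, 79, 82, 88, 97}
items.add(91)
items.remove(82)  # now {2, 7, 9, 52, 68, 70, 79, 88, 91, 97}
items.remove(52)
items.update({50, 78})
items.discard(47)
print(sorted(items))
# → [2, 7, 9, 50, 68, 70, 78, 79, 88, 91, 97]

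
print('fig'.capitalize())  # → Fig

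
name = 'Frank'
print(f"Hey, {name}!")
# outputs Hey, Frank!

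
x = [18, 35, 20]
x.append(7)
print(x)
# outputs [18, 35, 20, 7]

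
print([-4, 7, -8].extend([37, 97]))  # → None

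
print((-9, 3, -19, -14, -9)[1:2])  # (3,)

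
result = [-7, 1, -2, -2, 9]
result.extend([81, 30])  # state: [-7, 1, -2, -2, 9, 81, 30]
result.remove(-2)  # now [-7, 1, -2, 9, 81, 30]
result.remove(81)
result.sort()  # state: [-7, -2, 1, 9, 30]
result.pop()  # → 30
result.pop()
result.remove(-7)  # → [-2, 1]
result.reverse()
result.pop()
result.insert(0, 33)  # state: [33, 1]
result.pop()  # 1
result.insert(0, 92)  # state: [92, 33]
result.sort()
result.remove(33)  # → [92]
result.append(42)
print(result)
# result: [92, 42]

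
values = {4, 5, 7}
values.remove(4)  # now {5, 7}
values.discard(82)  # {5, 7}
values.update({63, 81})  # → {5, 7, 63, 81}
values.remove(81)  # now {5, 7, 63}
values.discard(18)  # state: {5, 7, 63}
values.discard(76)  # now {5, 7, 63}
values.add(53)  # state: {5, 7, 53, 63}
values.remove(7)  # {5, 53, 63}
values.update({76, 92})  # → {5, 53, 63, 76, 92}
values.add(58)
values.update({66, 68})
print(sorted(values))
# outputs [5, 53, 58, 63, 66, 68, 76, 92]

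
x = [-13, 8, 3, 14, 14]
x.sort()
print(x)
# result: [-13, 3, 8, 14, 14]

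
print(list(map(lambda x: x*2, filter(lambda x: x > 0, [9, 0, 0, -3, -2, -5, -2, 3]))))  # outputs [18, 6]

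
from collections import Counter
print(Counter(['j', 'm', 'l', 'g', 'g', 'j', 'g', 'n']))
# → Counter({'g': 3, 'j': 2, 'm': 1, 'l': 1, 'n': 1})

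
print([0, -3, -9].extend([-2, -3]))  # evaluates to None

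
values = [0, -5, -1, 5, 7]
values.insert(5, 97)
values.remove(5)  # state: [0, -5, -1, 7, 97]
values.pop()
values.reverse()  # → [7, -1, -5, 0]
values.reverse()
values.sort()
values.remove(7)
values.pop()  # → 0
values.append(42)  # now [-5, -1, 42]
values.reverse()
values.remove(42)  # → [-1, -5]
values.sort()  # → [-5, -1]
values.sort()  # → [-5, -1]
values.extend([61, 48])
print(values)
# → [-5, -1, 61, 48]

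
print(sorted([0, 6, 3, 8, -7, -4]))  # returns [-7, -4, 0, 3, 6, 8]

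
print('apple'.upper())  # APPLE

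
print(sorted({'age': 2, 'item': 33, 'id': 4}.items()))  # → [('age', 2), ('id', 4), ('item', 33)]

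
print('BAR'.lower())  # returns bar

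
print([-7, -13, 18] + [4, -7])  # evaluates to [-7, -13, 18, 4, -7]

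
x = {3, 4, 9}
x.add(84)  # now {3, 4, 9, 84}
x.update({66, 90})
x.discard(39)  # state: {3, 4, 9, 66, 84, 90}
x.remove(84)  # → {3, 4, 9, 66, 90}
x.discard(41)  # {3, 4, 9, 66, 90}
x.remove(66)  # {3, 4, 9, 90}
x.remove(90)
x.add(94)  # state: {3, 4, 9, 94}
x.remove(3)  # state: {4, 9, 94}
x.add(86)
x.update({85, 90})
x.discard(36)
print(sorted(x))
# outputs [4, 9, 85, 86, 90, 94]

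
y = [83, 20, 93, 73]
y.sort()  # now [20, 73, 83, 93]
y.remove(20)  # [73, 83, 93]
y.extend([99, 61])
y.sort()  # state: [61, 73, 83, 93, 99]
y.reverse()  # [99, 93, 83, 73, 61]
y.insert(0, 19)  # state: [19, 99, 93, 83, 73, 61]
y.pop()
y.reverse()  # [73, 83, 93, 99, 19]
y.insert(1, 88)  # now [73, 88, 83, 93, 99, 19]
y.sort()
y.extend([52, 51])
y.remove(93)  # [19, 73, 83, 88, 99, 52, 51]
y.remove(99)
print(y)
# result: [19, 73, 83, 88, 52, 51]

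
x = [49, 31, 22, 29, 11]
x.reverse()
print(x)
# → [11, 29, 22, 31, 49]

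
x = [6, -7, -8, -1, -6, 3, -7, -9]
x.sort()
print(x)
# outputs [-9, -8, -7, -7, -6, -1, 3, 6]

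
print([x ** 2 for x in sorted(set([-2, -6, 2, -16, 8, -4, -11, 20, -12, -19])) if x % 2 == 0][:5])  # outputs [256, 144, 36, 16, 4]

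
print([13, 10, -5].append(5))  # None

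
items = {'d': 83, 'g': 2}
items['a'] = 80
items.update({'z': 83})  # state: {'d': 83, 'g': 2, 'a': 80, 'z': 83}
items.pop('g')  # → 2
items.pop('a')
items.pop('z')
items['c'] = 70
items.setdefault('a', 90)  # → 90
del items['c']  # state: {'d': 83, 'a': 90}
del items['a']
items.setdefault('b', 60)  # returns 60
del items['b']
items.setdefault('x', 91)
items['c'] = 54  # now {'d': 83, 'x': 91, 'c': 54}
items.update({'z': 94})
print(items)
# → {'d': 83, 'x': 91, 'c': 54, 'z': 94}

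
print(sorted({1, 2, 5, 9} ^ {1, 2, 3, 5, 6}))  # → [3, 6, 9]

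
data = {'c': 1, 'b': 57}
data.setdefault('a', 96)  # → 96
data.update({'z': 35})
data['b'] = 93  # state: {'c': 1, 'b': 93, 'a': 96, 'z': 35}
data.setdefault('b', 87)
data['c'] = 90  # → {'c': 90, 'b': 93, 'a': 96, 'z': 35}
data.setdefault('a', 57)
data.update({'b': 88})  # {'c': 90, 'b': 88, 'a': 96, 'z': 35}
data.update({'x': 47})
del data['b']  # {'c': 90, 'a': 96, 'z': 35, 'x': 47}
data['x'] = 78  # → {'c': 90, 'a': 96, 'z': 35, 'x': 78}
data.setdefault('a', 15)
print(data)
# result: {'c': 90, 'a': 96, 'z': 35, 'x': 78}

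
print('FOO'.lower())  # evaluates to foo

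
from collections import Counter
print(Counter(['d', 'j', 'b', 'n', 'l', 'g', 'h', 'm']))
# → Counter({'d': 1, 'j': 1, 'b': 1, 'n': 1, 'l': 1, 'g': 1, 'h': 1, 'm': 1})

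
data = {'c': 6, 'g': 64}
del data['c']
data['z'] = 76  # {'g': 64, 'z': 76}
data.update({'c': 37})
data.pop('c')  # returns 37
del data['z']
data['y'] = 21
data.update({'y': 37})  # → {'g': 64, 'y': 37}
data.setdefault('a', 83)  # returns 83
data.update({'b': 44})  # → {'g': 64, 'y': 37, 'a': 83, 'b': 44}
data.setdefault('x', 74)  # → 74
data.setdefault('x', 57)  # 74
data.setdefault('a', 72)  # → 83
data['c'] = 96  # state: {'g': 64, 'y': 37, 'a': 83, 'b': 44, 'x': 74, 'c': 96}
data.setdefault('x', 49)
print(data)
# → {'g': 64, 'y': 37, 'a': 83, 'b': 44, 'x': 74, 'c': 96}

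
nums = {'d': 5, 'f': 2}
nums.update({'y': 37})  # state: {'d': 5, 'f': 2, 'y': 37}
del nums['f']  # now {'d': 5, 'y': 37}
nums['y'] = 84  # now {'d': 5, 'y': 84}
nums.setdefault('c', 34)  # 34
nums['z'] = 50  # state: {'d': 5, 'y': 84, 'c': 34, 'z': 50}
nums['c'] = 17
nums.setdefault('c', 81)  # 17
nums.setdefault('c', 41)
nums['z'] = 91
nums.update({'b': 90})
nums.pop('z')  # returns 91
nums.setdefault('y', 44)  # 84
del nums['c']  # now {'d': 5, 'y': 84, 'b': 90}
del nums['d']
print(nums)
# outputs {'y': 84, 'b': 90}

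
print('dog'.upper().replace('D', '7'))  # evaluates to 7OG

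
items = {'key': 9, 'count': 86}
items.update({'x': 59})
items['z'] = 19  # {'key': 9, 'count': 86, 'x': 59, 'z': 19}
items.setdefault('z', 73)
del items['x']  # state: {'key': 9, 'count': 86, 'z': 19}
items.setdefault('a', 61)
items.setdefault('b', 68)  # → 68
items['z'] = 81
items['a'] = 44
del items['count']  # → {'key': 9, 'z': 81, 'a': 44, 'b': 68}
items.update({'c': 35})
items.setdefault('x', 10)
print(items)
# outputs {'key': 9, 'z': 81, 'a': 44, 'b': 68, 'c': 35, 'x': 10}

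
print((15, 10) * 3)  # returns (15, 10, 15, 10, 15, 10)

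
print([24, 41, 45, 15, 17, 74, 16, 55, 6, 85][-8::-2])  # [45, 24]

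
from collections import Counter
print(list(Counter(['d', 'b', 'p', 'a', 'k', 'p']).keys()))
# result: ['d', 'b', 'p', 'a', 'k']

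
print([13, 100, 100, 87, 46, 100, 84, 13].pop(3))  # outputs 87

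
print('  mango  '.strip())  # mango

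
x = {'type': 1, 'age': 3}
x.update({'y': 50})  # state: {'type': 1, 'age': 3, 'y': 50}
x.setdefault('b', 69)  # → 69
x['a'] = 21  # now {'type': 1, 'age': 3, 'y': 50, 'b': 69, 'a': 21}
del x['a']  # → {'type': 1, 'age': 3, 'y': 50, 'b': 69}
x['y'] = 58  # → {'type': 1, 'age': 3, 'y': 58, 'b': 69}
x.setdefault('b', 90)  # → 69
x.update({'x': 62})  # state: {'type': 1, 'age': 3, 'y': 58, 'b': 69, 'x': 62}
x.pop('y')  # 58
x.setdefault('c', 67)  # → 67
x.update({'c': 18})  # {'type': 1, 'age': 3, 'b': 69, 'x': 62, 'c': 18}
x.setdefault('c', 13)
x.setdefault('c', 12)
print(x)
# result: {'type': 1, 'age': 3, 'b': 69, 'x': 62, 'c': 18}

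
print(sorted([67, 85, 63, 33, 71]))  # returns [33, 63, 67, 71, 85]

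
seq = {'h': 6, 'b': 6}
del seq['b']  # {'h': 6}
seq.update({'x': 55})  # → {'h': 6, 'x': 55}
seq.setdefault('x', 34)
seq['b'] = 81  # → {'h': 6, 'x': 55, 'b': 81}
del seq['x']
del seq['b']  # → {'h': 6}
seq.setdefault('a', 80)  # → 80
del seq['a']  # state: {'h': 6}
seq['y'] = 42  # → {'h': 6, 'y': 42}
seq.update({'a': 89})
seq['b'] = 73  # {'h': 6, 'y': 42, 'a': 89, 'b': 73}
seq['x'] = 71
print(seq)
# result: {'h': 6, 'y': 42, 'a': 89, 'b': 73, 'x': 71}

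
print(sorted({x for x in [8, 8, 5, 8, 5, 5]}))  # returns [5, 8]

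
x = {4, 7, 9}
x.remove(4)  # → {7, 9}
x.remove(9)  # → {7}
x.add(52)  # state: {7, 52}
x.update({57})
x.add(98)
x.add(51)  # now {7, 51, 52, 57, 98}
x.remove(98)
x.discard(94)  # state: {7, 51, 52, 57}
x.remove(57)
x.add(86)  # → {7, 51, 52, 86}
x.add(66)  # {7, 51, 52, 66, 86}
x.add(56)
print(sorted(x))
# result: [7, 51, 52, 56, 66, 86]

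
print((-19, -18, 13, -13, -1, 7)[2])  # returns 13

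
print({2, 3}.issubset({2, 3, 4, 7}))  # True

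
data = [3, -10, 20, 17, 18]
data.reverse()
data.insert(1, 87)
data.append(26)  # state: [18, 87, 17, 20, -10, 3, 26]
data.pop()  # 26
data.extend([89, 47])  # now [18, 87, 17, 20, -10, 3, 89, 47]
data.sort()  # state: [-10, 3, 17, 18, 20, 47, 87, 89]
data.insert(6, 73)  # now [-10, 3, 17, 18, 20, 47, 73, 87, 89]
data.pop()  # 89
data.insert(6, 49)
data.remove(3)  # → [-10, 17, 18, 20, 47, 49, 73, 87]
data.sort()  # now [-10, 17, 18, 20, 47, 49, 73, 87]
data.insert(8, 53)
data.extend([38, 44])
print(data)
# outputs [-10, 17, 18, 20, 47, 49, 73, 87, 53, 38, 44]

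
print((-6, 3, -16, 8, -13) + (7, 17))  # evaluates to (-6, 3, -16, 8, -13, 7, 17)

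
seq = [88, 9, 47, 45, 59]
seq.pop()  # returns 59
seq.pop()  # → 45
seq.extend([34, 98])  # [88, 9, 47, 34, 98]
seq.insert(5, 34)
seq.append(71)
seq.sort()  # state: [9, 34, 34, 47, 71, 88, 98]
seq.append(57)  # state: [9, 34, 34, 47, 71, 88, 98, 57]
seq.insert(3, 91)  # [9, 34, 34, 91, 47, 71, 88, 98, 57]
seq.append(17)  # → [9, 34, 34, 91, 47, 71, 88, 98, 57, 17]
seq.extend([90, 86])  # [9, 34, 34, 91, 47, 71, 88, 98, 57, 17, 90, 86]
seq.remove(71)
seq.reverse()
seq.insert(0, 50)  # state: [50, 86, 90, 17, 57, 98, 88, 47, 91, 34, 34, 9]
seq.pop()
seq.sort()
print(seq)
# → [17, 34, 34, 47, 50, 57, 86, 88, 90, 91, 98]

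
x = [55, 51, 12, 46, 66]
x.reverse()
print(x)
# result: [66, 46, 12, 51, 55]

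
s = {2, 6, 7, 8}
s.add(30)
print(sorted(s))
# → [2, 6, 7, 8, 30]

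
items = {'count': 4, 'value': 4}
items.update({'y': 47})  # {'count': 4, 'value': 4, 'y': 47}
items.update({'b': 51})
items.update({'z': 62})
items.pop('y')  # 47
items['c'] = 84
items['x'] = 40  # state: {'count': 4, 'value': 4, 'b': 51, 'z': 62, 'c': 84, 'x': 40}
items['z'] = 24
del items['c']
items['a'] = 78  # {'count': 4, 'value': 4, 'b': 51, 'z': 24, 'x': 40, 'a': 78}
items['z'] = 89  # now {'count': 4, 'value': 4, 'b': 51, 'z': 89, 'x': 40, 'a': 78}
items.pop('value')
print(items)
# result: {'count': 4, 'b': 51, 'z': 89, 'x': 40, 'a': 78}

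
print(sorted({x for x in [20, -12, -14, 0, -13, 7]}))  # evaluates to [-14, -13, -12, 0, 7, 20]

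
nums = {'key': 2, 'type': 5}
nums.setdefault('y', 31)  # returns 31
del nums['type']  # {'key': 2, 'y': 31}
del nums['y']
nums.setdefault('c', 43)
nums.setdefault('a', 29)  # 29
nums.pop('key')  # 2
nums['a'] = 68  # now {'c': 43, 'a': 68}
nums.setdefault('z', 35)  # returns 35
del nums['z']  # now {'c': 43, 'a': 68}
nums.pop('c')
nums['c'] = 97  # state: {'a': 68, 'c': 97}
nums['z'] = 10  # {'a': 68, 'c': 97, 'z': 10}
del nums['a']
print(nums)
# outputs {'c': 97, 'z': 10}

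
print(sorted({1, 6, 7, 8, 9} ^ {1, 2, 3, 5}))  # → [2, 3, 5, 6, 7, 8, 9]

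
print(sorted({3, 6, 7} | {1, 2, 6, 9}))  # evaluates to [1, 2, 3, 6, 7, 9]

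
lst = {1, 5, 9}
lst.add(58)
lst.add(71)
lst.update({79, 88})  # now {1, 5, 9, 58, 71, 79, 88}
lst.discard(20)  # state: {1, 5, 9, 58, 71, 79, 88}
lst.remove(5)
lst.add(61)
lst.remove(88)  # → {1, 9, 58, 61, 71, 79}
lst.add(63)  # {1, 9, 58, 61, 63, 71, 79}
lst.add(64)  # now {1, 9, 58, 61, 63, 64, 71, 79}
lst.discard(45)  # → {1, 9, 58, 61, 63, 64, 71, 79}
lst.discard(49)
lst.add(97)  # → {1, 9, 58, 61, 63, 64, 71, 79, 97}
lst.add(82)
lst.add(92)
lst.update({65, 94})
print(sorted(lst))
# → [1, 9, 58, 61, 63, 64, 65, 71, 79, 82, 92, 94, 97]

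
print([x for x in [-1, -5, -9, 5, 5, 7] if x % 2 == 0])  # []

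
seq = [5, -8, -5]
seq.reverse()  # [-5, -8, 5]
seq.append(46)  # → [-5, -8, 5, 46]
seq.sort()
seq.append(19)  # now [-8, -5, 5, 46, 19]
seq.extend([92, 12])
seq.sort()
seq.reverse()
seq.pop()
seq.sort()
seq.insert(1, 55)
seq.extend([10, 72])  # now [-5, 55, 5, 12, 19, 46, 92, 10, 72]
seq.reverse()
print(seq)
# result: [72, 10, 92, 46, 19, 12, 5, 55, -5]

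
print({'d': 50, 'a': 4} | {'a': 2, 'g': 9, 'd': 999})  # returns {'d': 999, 'a': 2, 'g': 9}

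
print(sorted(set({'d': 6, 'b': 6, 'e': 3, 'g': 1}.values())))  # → [1, 3, 6]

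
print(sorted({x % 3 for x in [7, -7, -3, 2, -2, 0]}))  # [0, 1, 2]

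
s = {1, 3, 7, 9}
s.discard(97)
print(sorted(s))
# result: [1, 3, 7, 9]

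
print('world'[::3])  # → wl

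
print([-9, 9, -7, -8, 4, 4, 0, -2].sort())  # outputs None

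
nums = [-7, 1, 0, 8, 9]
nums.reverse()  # [9, 8, 0, 1, -7]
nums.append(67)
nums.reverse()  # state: [67, -7, 1, 0, 8, 9]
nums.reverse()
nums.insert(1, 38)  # [9, 38, 8, 0, 1, -7, 67]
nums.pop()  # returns 67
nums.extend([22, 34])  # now [9, 38, 8, 0, 1, -7, 22, 34]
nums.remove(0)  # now [9, 38, 8, 1, -7, 22, 34]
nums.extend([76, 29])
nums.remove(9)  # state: [38, 8, 1, -7, 22, 34, 76, 29]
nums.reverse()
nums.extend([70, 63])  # [29, 76, 34, 22, -7, 1, 8, 38, 70, 63]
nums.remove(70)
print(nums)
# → [29, 76, 34, 22, -7, 1, 8, 38, 63]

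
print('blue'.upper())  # BLUE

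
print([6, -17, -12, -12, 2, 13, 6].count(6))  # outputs 2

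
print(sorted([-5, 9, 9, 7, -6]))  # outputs [-6, -5, 7, 9, 9]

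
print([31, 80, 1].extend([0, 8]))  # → None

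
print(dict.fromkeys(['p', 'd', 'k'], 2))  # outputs {'p': 2, 'd': 2, 'k': 2}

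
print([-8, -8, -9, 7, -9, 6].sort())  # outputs None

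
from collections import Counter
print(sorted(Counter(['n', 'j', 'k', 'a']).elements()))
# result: ['a', 'j', 'k', 'n']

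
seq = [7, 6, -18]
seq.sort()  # [-18, 6, 7]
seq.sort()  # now [-18, 6, 7]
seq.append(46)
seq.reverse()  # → [46, 7, 6, -18]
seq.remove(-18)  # [46, 7, 6]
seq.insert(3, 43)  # [46, 7, 6, 43]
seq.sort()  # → [6, 7, 43, 46]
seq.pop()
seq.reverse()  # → [43, 7, 6]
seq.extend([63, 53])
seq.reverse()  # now [53, 63, 6, 7, 43]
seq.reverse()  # [43, 7, 6, 63, 53]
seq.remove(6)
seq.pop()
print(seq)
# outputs [43, 7, 63]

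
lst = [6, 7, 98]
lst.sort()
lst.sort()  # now [6, 7, 98]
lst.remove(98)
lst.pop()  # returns 7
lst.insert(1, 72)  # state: [6, 72]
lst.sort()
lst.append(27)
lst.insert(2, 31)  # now [6, 72, 31, 27]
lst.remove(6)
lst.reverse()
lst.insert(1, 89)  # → [27, 89, 31, 72]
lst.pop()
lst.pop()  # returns 31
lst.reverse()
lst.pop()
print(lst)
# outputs [89]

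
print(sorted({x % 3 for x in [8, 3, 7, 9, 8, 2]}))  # [0, 1, 2]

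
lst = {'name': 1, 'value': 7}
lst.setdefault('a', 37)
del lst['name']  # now {'value': 7, 'a': 37}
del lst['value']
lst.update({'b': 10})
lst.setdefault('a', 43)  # 37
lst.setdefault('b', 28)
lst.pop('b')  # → 10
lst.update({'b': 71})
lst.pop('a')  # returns 37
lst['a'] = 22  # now {'b': 71, 'a': 22}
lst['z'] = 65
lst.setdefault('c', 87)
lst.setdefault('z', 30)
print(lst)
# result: {'b': 71, 'a': 22, 'z': 65, 'c': 87}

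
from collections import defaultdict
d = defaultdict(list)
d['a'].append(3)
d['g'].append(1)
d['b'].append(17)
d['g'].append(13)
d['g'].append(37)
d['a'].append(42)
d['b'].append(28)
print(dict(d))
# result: {'a': [3, 42], 'g': [1, 13, 37], 'b': [17, 28]}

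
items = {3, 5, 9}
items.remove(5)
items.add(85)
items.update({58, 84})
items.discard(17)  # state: {3, 9, 58, 84, 85}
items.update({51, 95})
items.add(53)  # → {3, 9, 51, 53, 58, 84, 85, 95}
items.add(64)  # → {3, 9, 51, 53, 58, 64, 84, 85, 95}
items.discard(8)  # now {3, 9, 51, 53, 58, 64, 84, 85, 95}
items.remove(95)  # {3, 9, 51, 53, 58, 64, 84, 85}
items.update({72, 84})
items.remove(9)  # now {3, 51, 53, 58, 64, 72, 84, 85}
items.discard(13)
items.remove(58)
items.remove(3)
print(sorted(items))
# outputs [51, 53, 64, 72, 84, 85]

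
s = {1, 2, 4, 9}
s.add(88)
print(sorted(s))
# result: [1, 2, 4, 9, 88]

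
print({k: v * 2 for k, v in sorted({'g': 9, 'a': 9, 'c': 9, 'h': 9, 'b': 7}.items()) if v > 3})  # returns {'a': 18, 'b': 14, 'c': 18, 'g': 18, 'h': 18}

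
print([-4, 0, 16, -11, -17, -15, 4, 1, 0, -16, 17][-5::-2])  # [4, -17, 16, -4]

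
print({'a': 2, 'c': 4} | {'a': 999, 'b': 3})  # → {'a': 999, 'c': 4, 'b': 3}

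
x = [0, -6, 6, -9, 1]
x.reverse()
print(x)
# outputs [1, -9, 6, -6, 0]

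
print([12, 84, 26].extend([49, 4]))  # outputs None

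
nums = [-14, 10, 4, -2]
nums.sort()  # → [-14, -2, 4, 10]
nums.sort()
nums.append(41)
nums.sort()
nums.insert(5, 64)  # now [-14, -2, 4, 10, 41, 64]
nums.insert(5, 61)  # [-14, -2, 4, 10, 41, 61, 64]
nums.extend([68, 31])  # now [-14, -2, 4, 10, 41, 61, 64, 68, 31]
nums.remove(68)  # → [-14, -2, 4, 10, 41, 61, 64, 31]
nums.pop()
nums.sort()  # [-14, -2, 4, 10, 41, 61, 64]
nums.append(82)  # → [-14, -2, 4, 10, 41, 61, 64, 82]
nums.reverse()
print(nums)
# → [82, 64, 61, 41, 10, 4, -2, -14]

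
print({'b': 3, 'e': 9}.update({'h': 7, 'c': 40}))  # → None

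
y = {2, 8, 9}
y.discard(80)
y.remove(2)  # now {8, 9}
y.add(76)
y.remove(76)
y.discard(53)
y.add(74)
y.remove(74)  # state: {8, 9}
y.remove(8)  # {9}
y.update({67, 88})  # {9, 67, 88}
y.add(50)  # {9, 50, 67, 88}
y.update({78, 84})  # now {9, 50, 67, 78, 84, 88}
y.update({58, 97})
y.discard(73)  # {9, 50, 58, 67, 78, 84, 88, 97}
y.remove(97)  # {9, 50, 58, 67, 78, 84, 88}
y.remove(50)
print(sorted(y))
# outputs [9, 58, 67, 78, 84, 88]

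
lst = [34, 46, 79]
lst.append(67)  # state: [34, 46, 79, 67]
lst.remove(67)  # [34, 46, 79]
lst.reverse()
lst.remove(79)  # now [46, 34]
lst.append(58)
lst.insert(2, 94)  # [46, 34, 94, 58]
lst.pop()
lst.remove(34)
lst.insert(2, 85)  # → [46, 94, 85]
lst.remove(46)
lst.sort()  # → [85, 94]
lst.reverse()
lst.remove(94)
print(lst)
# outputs [85]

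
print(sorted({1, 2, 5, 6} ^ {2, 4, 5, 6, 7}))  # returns [1, 4, 7]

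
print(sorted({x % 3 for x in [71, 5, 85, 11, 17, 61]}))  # [1, 2]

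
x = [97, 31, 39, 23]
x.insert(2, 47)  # [97, 31, 47, 39, 23]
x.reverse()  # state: [23, 39, 47, 31, 97]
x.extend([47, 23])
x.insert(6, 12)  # [23, 39, 47, 31, 97, 47, 12, 23]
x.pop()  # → 23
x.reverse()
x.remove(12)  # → [47, 97, 31, 47, 39, 23]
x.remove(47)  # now [97, 31, 47, 39, 23]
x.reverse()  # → [23, 39, 47, 31, 97]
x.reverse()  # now [97, 31, 47, 39, 23]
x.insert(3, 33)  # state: [97, 31, 47, 33, 39, 23]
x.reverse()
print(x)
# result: [23, 39, 33, 47, 31, 97]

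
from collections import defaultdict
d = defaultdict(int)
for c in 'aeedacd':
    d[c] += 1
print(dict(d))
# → {'a': 2, 'e': 2, 'd': 2, 'c': 1}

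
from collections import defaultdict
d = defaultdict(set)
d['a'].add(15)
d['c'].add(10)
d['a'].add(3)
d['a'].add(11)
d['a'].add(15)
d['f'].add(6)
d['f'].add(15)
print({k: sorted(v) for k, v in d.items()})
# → {'a': [3, 11, 15], 'c': [10], 'f': [6, 15]}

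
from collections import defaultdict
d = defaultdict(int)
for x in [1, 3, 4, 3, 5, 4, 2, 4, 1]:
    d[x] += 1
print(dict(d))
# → {1: 2, 3: 2, 4: 3, 5: 1, 2: 1}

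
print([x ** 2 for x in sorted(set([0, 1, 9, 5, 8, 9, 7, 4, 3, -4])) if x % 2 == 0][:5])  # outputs [16, 0, 16, 64]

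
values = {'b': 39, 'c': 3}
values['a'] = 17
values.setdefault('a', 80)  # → 17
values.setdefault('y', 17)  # 17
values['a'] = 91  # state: {'b': 39, 'c': 3, 'a': 91, 'y': 17}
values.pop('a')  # 91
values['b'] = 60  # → {'b': 60, 'c': 3, 'y': 17}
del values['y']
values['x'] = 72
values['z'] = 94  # {'b': 60, 'c': 3, 'x': 72, 'z': 94}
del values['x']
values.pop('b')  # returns 60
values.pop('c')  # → 3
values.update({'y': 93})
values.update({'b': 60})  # {'z': 94, 'y': 93, 'b': 60}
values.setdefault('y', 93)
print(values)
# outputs {'z': 94, 'y': 93, 'b': 60}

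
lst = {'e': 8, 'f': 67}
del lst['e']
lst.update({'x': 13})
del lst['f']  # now {'x': 13}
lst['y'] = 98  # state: {'x': 13, 'y': 98}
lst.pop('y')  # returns 98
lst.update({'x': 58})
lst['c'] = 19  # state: {'x': 58, 'c': 19}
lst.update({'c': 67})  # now {'x': 58, 'c': 67}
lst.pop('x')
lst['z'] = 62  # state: {'c': 67, 'z': 62}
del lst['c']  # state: {'z': 62}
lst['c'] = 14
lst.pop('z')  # 62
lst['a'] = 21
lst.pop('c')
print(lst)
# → {'a': 21}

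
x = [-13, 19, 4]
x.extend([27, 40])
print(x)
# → [-13, 19, 4, 27, 40]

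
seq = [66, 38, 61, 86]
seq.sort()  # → [38, 61, 66, 86]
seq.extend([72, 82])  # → [38, 61, 66, 86, 72, 82]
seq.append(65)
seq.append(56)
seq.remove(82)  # [38, 61, 66, 86, 72, 65, 56]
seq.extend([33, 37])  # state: [38, 61, 66, 86, 72, 65, 56, 33, 37]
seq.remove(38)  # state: [61, 66, 86, 72, 65, 56, 33, 37]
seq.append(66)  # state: [61, 66, 86, 72, 65, 56, 33, 37, 66]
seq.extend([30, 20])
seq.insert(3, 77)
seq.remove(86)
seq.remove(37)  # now [61, 66, 77, 72, 65, 56, 33, 66, 30, 20]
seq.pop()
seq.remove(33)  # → [61, 66, 77, 72, 65, 56, 66, 30]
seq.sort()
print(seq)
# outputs [30, 56, 61, 65, 66, 66, 72, 77]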